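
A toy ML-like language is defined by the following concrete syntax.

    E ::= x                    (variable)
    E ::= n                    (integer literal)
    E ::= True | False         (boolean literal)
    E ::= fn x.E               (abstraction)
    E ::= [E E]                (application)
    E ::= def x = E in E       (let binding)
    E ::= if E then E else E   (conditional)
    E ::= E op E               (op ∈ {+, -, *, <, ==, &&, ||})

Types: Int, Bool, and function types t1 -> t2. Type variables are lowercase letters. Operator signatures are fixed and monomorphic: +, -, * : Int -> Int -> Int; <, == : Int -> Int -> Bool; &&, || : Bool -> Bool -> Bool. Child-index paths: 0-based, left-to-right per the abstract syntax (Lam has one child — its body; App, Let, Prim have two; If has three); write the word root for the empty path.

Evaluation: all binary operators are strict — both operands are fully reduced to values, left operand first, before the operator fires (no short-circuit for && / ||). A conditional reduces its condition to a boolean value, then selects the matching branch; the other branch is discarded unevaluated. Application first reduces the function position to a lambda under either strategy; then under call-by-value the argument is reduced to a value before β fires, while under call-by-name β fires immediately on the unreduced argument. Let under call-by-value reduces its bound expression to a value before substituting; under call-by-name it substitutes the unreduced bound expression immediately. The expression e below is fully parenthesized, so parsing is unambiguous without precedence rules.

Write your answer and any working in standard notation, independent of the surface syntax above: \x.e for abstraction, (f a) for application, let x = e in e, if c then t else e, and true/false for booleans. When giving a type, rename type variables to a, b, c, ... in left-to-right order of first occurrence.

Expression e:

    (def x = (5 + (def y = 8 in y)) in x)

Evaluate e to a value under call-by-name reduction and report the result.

Answer: 13

Working:
step 0: (let x = (5 + (let y = 8 in y)) in x)
step 1: [let@root] (5 + (let y = 8 in y))
step 2: [let@1] (5 + 8)
step 3: [delta@root] 13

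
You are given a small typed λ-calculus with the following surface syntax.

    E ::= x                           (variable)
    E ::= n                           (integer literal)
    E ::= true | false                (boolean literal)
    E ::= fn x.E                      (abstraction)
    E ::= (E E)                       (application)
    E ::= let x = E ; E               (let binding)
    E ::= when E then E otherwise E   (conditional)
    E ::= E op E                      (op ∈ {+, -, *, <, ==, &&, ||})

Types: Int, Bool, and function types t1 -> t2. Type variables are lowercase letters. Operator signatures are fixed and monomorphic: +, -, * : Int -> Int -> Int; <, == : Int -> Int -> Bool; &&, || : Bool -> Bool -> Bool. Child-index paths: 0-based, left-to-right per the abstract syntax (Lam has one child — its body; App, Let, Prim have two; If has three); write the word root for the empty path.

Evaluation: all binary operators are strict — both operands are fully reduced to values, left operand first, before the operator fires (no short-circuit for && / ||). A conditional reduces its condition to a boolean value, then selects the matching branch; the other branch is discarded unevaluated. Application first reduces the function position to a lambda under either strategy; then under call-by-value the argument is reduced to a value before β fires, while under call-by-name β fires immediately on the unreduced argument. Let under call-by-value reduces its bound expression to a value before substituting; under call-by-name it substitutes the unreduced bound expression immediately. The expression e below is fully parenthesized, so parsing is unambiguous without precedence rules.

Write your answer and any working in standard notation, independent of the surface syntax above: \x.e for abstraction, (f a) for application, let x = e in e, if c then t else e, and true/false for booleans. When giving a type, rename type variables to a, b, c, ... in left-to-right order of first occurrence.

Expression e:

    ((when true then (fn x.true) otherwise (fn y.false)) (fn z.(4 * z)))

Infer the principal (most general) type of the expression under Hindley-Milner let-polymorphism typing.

Derivation:
  unify Bool ~ Bool
\x._ : a -> Bool
\y._ : b -> Bool
  unify a -> Bool ~ b -> Bool
  unify a ~ b
  unify Bool ~ Bool
  unify Int ~ Int
z : c
  unify c ~ Int
\z._ : Int -> Int
  unify b -> Bool ~ (Int -> Int) -> d
  unify b ~ Int -> Int
  unify Bool ~ d
_ _ : Bool

Answer: Bool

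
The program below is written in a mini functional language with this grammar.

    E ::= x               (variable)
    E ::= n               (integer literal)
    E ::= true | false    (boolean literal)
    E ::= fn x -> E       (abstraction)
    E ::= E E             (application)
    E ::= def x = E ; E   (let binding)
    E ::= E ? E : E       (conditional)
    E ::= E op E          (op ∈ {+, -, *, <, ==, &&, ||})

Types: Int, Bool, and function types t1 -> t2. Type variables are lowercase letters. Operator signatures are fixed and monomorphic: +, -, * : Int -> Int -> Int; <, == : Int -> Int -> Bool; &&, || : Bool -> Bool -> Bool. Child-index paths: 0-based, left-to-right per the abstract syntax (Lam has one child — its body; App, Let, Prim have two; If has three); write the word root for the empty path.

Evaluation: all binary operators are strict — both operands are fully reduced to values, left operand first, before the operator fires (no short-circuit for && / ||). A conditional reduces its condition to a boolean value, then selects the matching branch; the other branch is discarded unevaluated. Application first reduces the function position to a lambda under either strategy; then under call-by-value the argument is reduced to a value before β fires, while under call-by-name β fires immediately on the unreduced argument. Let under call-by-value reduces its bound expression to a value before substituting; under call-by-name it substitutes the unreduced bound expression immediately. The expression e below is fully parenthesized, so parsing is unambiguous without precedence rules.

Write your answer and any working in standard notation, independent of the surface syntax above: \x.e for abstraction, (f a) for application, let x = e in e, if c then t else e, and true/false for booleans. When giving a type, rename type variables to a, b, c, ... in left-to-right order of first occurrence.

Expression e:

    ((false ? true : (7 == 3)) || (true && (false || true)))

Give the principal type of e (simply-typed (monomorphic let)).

Answer: Bool

Trace:
  unify Bool ~ Bool
  unify Int ~ Int
  unify Int ~ Int
  unify Bool ~ Bool
  unify Bool ~ Bool
  unify Bool ~ Bool
  unify Bool ~ Bool
  unify Bool ~ Bool
  unify Bool ~ Bool
  unify Bool ~ Bool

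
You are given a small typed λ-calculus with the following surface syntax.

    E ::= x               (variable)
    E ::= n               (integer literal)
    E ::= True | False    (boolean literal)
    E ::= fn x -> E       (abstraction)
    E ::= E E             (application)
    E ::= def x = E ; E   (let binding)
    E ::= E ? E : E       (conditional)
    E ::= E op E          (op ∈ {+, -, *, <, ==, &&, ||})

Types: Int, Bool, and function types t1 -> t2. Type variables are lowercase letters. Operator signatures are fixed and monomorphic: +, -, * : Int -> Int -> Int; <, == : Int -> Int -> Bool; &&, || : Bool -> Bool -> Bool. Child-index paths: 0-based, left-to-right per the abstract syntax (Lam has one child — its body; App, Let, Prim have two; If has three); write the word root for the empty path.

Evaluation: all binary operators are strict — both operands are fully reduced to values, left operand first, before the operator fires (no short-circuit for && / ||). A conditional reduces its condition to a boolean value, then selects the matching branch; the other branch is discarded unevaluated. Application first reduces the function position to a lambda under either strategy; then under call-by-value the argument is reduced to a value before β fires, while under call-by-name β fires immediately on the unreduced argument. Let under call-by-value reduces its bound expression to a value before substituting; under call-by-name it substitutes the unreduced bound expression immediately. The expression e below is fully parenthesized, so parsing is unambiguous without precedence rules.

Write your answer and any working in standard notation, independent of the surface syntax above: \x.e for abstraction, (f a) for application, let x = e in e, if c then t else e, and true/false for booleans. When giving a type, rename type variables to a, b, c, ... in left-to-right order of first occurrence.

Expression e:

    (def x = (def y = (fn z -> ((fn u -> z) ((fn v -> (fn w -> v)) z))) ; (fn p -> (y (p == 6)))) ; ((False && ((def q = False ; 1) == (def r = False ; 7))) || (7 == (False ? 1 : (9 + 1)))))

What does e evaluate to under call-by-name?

Answer: false

Trace:
step 0: (let x = (let y = (\z.((\u.z) ((\v.(\w.v)) z))) in (\p.(y (p == 6)))) in ((false && ((let q = false in 1) == (let r = false in 7))) || (7 == (if false then 1 else (9 + 1)))))
step 1: [let@root] ((false && ((let q = false in 1) == (let r = false in 7))) || (7 == (if false then 1 else (9 + 1))))
step 2: [let@0.1.0] ((false && (1 == (let r = false in 7))) || (7 == (if false then 1 else (9 + 1))))
step 3: [let@0.1.1] ((false && (1 == 7)) || (7 == (if false then 1 else (9 + 1))))
step 4: [delta@0.1] ((false && false) || (7 == (if false then 1 else (9 + 1))))
step 5: [delta@0] (false || (7 == (if false then 1 else (9 + 1))))
step 6: [if@1.1] (false || (7 == (9 + 1)))
step 7: [delta@1.1] (false || (7 == 10))
step 8: [delta@1] (false || false)
step 9: [delta@root] false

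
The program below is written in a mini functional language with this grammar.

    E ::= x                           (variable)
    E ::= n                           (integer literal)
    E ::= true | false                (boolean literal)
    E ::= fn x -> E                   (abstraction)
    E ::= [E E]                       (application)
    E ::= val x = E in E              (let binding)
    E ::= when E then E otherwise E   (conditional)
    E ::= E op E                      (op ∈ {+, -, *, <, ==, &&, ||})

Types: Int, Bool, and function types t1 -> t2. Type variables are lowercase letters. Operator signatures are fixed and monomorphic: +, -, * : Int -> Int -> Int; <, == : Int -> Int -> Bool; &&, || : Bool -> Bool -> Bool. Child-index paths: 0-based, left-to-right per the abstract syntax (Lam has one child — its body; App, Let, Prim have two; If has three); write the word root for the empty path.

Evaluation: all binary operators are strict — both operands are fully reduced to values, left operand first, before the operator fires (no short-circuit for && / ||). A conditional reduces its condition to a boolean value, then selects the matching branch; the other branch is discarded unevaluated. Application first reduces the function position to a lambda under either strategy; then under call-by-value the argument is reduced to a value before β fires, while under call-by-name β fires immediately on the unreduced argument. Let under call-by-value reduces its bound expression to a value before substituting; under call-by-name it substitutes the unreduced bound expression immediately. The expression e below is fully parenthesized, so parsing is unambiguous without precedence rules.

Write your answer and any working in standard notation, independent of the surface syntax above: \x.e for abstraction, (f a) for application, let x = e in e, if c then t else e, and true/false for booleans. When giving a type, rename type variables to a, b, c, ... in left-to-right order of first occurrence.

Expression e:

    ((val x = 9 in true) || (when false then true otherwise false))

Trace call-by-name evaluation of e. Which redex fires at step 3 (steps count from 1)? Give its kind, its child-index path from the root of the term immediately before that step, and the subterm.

Trace:
step 0: ((let x = 9 in true) || (if false then true else false))
step 1: [let@0] (true || (if false then true else false))
step 2: [if@1] (true || false)
step 3: [delta@root] true

Answer: delta at root : (true || false)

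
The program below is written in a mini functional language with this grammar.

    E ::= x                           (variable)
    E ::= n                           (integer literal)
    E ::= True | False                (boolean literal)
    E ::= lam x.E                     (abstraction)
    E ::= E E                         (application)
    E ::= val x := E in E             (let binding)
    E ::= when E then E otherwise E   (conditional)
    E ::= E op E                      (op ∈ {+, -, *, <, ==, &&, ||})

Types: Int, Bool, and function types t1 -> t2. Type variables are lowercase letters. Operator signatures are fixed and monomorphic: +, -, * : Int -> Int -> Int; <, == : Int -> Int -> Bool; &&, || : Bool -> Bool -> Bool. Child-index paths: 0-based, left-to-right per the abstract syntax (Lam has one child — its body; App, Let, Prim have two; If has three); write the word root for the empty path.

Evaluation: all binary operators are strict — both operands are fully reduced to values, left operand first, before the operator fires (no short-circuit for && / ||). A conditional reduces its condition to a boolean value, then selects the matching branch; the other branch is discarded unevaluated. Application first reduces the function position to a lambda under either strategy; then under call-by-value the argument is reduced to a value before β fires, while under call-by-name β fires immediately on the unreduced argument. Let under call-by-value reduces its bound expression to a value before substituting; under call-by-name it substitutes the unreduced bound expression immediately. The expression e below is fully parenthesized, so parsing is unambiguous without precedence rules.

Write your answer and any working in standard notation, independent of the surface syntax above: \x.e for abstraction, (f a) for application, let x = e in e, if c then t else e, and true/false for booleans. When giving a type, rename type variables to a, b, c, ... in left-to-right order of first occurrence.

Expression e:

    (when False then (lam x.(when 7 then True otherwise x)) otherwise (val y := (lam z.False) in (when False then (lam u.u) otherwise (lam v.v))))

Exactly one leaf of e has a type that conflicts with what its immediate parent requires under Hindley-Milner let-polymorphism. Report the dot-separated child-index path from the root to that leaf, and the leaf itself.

Answer: 1.0.0 : 7

Derivation:
  unify Bool ~ Bool
  unify Int ~ Bool
  FAIL: mismatch Int ~ Bool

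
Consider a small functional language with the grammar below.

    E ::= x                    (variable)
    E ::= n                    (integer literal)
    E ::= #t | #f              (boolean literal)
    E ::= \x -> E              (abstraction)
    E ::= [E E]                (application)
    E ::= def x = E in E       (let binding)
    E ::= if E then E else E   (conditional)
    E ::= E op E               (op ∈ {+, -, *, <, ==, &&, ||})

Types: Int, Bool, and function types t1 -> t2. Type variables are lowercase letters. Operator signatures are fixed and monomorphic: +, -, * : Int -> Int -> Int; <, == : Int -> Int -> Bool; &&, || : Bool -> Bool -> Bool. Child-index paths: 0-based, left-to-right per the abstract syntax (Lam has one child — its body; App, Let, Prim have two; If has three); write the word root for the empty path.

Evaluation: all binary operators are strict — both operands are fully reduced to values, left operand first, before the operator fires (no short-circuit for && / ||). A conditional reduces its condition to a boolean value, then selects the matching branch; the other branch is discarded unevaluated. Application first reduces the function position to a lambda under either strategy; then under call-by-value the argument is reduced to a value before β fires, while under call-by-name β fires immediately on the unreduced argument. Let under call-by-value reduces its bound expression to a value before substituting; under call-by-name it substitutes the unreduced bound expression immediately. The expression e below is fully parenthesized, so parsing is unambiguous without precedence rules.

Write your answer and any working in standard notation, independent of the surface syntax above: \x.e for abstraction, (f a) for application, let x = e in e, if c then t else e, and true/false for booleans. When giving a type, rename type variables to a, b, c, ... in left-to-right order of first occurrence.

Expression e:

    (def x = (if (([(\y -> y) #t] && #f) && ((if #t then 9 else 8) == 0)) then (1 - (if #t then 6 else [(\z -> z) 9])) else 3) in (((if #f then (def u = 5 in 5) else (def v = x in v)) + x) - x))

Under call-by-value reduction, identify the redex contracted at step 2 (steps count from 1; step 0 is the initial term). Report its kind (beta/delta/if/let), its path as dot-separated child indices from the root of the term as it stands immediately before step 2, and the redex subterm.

Answer: delta at 0.0.0 : (true && false)

Derivation:
step 0: (let x = (if ((((\y.y) true) && false) && ((if true then 9 else 8) == 0)) then (1 - (if true then 6 else ((\z.z) 9))) else 3) in (((if false then (let u = 5 in 5) else (let v = x in v)) + x) - x))
step 1: [beta@0.0.0.0] (let x = (if ((true && false) && ((if true then 9 else 8) == 0)) then (1 - (if true then 6 else ((\z.z) 9))) else 3) in (((if false then (let u = 5 in 5) else (let v = x in v)) + x) - x))
step 2: [delta@0.0.0] (let x = (if (false && ((if true then 9 else 8) == 0)) then (1 - (if true then 6 else ((\z.z) 9))) else 3) in (((if false then (let u = 5 in 5) else (let v = x in v)) + x) - x))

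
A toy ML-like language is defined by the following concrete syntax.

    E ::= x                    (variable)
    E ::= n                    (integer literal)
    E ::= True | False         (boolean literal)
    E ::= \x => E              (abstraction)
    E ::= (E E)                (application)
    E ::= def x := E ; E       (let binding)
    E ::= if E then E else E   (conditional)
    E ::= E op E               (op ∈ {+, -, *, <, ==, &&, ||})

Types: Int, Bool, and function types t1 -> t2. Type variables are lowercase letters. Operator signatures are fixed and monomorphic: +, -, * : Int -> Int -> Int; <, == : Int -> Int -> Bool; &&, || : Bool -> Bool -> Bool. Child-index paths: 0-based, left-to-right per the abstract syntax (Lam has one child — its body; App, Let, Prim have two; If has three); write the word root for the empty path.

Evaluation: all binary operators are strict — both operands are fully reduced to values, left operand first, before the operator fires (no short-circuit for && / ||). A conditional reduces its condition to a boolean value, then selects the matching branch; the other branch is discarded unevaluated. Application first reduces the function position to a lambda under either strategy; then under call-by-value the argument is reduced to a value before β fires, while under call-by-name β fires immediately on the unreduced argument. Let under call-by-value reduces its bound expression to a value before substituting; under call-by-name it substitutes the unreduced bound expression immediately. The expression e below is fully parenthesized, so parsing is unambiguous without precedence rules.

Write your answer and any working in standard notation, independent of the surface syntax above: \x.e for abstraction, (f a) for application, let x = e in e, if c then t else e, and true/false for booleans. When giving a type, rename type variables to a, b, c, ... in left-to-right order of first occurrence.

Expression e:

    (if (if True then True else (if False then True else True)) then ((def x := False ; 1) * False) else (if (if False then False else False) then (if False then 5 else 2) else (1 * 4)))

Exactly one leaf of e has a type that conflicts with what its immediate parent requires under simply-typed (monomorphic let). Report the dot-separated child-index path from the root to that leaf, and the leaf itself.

Derivation:
  unify Bool ~ Bool
  unify Bool ~ Bool
  unify Bool ~ Bool
  unify Bool ~ Bool
  unify Bool ~ Bool
let x : Bool
  unify Int ~ Int
  unify Bool ~ Int
  FAIL: mismatch Bool ~ Int

Answer: 1.1 : false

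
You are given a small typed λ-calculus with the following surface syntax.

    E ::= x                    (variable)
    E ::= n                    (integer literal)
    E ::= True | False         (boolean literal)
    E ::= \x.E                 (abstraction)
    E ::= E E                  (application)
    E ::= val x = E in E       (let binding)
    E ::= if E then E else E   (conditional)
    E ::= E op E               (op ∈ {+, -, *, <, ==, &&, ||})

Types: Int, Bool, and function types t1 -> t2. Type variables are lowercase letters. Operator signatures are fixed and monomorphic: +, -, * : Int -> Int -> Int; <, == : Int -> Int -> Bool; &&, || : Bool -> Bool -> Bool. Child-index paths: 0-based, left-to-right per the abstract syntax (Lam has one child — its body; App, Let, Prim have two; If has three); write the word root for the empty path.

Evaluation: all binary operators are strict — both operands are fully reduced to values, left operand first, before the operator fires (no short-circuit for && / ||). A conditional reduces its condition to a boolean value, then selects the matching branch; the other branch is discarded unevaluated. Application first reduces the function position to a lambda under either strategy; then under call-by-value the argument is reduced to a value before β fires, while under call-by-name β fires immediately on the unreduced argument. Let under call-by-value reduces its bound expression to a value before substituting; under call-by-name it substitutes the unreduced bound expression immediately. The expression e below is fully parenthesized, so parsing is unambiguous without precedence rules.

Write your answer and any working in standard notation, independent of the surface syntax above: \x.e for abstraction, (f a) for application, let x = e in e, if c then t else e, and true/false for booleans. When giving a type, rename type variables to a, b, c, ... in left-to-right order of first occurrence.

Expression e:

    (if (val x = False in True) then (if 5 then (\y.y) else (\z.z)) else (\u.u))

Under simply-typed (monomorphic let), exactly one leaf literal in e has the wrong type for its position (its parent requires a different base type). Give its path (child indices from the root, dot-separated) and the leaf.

Answer: 1.0 : 5

Trace:
let x : Bool
  unify Bool ~ Bool
  unify Int ~ Bool
  FAIL: mismatch Int ~ Bool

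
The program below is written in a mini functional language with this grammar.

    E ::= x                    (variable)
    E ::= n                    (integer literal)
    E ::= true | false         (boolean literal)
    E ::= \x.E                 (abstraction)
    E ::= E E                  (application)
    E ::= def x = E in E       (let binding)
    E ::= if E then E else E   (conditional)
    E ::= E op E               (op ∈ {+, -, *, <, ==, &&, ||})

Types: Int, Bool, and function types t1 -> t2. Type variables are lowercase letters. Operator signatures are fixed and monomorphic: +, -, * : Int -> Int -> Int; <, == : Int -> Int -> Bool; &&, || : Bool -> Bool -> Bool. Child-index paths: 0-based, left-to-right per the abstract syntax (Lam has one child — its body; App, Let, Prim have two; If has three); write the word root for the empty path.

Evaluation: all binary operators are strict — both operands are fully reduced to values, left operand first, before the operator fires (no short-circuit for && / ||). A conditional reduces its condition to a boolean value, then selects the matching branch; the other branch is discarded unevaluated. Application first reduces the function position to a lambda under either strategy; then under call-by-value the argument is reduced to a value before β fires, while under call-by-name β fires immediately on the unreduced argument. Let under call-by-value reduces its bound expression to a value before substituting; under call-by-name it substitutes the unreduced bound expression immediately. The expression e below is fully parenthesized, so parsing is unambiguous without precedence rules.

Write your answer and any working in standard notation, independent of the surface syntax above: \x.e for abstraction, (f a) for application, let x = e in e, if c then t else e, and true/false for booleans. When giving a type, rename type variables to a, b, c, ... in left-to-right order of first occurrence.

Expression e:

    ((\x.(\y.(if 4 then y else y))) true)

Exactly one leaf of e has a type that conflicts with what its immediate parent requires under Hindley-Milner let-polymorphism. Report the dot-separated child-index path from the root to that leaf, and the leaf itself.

Answer: 0.0.0.0 : 4

Trace:
  unify Int ~ Bool
  FAIL: mismatch Int ~ Bool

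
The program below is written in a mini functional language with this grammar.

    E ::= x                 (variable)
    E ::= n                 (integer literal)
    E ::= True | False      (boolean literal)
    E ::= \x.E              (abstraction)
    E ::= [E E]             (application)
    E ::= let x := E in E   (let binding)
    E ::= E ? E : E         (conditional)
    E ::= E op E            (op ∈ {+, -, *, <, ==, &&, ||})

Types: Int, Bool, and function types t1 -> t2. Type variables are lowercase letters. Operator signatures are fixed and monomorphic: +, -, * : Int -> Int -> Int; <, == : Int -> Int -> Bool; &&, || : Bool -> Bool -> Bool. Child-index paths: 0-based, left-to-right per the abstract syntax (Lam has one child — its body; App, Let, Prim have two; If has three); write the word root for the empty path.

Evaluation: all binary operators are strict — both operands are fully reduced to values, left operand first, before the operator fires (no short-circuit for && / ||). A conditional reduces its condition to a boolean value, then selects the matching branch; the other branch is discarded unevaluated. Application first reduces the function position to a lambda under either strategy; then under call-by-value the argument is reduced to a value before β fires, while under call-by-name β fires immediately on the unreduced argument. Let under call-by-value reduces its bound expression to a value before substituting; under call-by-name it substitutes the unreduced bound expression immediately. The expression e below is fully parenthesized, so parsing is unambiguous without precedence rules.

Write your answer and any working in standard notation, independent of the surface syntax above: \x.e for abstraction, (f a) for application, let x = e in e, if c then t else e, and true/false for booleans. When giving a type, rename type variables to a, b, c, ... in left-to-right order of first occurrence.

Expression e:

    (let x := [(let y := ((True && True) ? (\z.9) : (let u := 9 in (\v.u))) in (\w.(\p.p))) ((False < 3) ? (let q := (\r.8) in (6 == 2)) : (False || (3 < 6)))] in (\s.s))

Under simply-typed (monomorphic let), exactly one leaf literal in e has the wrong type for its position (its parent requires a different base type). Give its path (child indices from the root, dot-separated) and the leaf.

Trace:
  unify Bool ~ Bool
  unify Bool ~ Bool
  unify Bool ~ Bool
\z._ : a -> Int
let u : Int
u : Int
\v._ : b -> Int
  unify a -> Int ~ b -> Int
  unify a ~ b
  unify Int ~ Int
let y : b -> Int
p : d
\p._ : d -> d
\w._ : c -> d -> d
  unify Bool ~ Int
  FAIL: mismatch Bool ~ Int

Answer: 0.1.0.0 : false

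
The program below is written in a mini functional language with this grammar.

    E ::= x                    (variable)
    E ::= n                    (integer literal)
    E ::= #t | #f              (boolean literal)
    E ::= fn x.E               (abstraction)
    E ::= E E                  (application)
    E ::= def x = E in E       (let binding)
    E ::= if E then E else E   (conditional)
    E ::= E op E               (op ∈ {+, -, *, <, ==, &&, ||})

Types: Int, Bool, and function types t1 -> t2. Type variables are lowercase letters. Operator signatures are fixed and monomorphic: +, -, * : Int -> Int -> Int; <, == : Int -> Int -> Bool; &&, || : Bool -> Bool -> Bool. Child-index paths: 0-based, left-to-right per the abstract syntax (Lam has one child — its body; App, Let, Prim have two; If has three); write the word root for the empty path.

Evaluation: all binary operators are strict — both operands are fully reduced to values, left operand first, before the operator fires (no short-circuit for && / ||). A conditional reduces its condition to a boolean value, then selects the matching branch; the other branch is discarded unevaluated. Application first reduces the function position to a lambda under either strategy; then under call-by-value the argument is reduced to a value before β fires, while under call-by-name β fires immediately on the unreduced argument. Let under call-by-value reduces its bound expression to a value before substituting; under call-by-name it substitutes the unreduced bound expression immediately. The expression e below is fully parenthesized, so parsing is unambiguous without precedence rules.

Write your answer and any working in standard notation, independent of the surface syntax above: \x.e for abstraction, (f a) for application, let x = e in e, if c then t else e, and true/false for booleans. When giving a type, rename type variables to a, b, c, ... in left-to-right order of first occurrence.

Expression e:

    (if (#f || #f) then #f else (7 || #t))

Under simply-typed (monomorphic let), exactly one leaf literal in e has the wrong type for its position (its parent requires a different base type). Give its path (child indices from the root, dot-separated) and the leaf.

Working:
  unify Bool ~ Bool
  unify Bool ~ Bool
  unify Bool ~ Bool
  unify Int ~ Bool
  FAIL: mismatch Int ~ Bool

Answer: 2.0 : 7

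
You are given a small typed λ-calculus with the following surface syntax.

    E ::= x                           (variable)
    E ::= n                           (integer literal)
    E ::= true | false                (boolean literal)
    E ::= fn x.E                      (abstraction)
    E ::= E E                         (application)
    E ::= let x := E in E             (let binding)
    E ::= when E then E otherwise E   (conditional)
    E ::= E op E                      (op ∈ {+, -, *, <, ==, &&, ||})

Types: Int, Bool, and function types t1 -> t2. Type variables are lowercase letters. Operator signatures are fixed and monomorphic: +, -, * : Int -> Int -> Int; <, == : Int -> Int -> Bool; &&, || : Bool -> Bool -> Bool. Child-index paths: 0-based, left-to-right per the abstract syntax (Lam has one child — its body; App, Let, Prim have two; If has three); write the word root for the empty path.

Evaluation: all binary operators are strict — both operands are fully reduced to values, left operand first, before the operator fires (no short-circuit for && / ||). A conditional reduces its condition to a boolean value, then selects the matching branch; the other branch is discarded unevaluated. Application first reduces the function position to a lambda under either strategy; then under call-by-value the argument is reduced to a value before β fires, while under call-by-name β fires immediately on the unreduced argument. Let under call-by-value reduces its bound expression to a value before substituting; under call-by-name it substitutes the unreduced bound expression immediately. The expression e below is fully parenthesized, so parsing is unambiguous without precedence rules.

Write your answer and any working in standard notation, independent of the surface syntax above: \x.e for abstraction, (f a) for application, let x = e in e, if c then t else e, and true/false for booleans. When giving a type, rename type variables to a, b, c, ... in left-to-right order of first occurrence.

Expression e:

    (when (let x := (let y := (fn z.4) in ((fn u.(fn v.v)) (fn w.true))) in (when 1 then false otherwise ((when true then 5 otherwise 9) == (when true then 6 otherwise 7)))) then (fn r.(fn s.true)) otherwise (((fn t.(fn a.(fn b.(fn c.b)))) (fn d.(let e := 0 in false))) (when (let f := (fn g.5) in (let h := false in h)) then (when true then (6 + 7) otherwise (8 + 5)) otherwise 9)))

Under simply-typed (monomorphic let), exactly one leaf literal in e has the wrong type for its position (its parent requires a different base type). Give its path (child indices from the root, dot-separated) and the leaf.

Trace:
\z._ : a -> Int
let y : a -> Int
v : c
\v._ : c -> c
\u._ : b -> c -> c
\w._ : d -> Bool
  unify b -> c -> c ~ (d -> Bool) -> e
  unify b ~ d -> Bool
  unify c -> c ~ e
_ _ : c -> c
let x : c -> c
  unify Int ~ Bool
  FAIL: mismatch Int ~ Bool

Answer: 0.1.0 : 1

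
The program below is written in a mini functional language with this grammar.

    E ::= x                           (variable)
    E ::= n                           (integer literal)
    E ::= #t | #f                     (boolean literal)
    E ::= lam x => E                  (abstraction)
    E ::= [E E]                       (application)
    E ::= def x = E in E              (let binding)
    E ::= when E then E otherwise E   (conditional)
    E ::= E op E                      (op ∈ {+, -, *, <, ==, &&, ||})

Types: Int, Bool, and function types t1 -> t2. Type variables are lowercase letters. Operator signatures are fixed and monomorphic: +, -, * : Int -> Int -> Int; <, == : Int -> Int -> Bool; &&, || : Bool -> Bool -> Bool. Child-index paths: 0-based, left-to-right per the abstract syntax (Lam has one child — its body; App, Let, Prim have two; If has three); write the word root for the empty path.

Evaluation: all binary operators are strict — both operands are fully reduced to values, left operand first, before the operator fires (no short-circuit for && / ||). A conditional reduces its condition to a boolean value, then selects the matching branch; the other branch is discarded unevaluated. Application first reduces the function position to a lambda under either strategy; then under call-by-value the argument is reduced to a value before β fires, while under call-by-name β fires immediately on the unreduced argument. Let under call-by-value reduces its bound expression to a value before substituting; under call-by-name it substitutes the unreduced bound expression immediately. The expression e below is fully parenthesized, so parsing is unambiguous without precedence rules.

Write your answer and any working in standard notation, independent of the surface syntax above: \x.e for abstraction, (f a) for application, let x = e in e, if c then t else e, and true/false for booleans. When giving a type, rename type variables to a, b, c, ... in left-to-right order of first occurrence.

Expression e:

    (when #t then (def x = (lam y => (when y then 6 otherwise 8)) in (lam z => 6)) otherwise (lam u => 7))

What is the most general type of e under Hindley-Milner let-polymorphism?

Working:
  unify Bool ~ Bool
y : a
  unify a ~ Bool
  unify Int ~ Int
\y._ : Bool -> Int
let x : Bool -> Int
\z._ : b -> Int
\u._ : c -> Int
  unify b -> Int ~ c -> Int
  unify b ~ c
  unify Int ~ Int

Answer: a -> Int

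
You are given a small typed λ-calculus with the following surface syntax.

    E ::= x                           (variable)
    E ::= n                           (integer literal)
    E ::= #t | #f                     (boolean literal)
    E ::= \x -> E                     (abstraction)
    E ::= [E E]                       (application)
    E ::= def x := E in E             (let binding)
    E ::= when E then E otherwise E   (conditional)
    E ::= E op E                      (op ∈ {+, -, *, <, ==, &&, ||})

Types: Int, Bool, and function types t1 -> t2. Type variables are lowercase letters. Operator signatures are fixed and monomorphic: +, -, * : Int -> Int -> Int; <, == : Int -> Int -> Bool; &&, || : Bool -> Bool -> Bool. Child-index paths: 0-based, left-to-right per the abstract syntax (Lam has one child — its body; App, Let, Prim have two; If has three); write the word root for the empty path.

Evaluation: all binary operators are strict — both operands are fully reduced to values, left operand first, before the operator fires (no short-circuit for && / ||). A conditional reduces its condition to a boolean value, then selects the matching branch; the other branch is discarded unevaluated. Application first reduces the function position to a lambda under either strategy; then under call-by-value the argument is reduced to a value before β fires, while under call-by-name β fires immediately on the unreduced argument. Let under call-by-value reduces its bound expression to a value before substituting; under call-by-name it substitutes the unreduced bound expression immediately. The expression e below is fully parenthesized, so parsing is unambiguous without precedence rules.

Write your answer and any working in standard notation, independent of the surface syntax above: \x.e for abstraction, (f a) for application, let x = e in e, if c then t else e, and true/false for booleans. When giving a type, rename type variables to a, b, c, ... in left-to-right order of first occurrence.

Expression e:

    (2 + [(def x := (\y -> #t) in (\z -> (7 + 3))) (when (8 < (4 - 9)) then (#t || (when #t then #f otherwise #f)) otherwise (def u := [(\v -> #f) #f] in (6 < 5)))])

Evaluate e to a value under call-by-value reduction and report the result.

Working:
step 0: (2 + ((let x = (\y.true) in (\z.(7 + 3))) (if (8 < (4 - 9)) then (true || (if true then false else false)) else (let u = ((\v.false) false) in (6 < 5)))))
step 1: [let@1.0] (2 + ((\z.(7 + 3)) (if (8 < (4 - 9)) then (true || (if true then false else false)) else (let u = ((\v.false) false) in (6 < 5)))))
step 2: [delta@1.1.0.1] (2 + ((\z.(7 + 3)) (if (8 < -5) then (true || (if true then false else false)) else (let u = ((\v.false) false) in (6 < 5)))))
step 3: [delta@1.1.0] (2 + ((\z.(7 + 3)) (if false then (true || (if true then false else false)) else (let u = ((\v.false) false) in (6 < 5)))))
step 4: [if@1.1] (2 + ((\z.(7 + 3)) (let u = ((\v.false) false) in (6 < 5))))
step 5: [beta@1.1.0] (2 + ((\z.(7 + 3)) (let u = false in (6 < 5))))
step 6: [let@1.1] (2 + ((\z.(7 + 3)) (6 < 5)))
step 7: [delta@1.1] (2 + ((\z.(7 + 3)) false))
step 8: [beta@1] (2 + (7 + 3))
step 9: [delta@1] (2 + 10)
step 10: [delta@root] 12

Answer: 12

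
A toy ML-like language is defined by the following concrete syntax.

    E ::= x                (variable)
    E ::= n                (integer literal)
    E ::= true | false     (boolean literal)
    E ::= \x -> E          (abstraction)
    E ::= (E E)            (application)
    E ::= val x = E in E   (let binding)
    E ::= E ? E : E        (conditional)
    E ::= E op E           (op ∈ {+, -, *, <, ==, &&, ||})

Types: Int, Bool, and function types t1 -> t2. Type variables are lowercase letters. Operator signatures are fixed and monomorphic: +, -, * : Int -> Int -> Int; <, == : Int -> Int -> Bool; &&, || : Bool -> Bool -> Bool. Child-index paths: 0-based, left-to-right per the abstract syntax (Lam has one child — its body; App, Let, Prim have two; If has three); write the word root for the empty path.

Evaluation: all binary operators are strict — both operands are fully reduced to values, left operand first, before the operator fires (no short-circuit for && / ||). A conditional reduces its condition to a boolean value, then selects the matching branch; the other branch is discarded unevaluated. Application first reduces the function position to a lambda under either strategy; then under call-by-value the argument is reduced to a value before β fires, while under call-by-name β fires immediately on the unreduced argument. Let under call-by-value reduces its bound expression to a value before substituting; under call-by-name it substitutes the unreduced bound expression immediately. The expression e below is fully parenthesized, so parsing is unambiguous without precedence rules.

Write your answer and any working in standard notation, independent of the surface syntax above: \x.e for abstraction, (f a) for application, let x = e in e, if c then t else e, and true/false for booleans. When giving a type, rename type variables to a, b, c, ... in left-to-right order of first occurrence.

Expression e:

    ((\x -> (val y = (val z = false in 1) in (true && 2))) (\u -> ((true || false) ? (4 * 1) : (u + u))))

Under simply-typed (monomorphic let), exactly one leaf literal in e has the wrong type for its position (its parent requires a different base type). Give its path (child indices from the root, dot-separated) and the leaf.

Trace:
let z : Bool
let y : Int
  unify Bool ~ Bool
  unify Int ~ Bool
  FAIL: mismatch Int ~ Bool

Answer: 0.0.1.1 : 2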